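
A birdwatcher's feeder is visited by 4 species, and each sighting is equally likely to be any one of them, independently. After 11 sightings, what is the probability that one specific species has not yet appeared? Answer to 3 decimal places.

On each sighting the fixed species fails to appear with probability 3/4.
P(still missing after 11) = (3/4)^11 = 0.0422.

0.042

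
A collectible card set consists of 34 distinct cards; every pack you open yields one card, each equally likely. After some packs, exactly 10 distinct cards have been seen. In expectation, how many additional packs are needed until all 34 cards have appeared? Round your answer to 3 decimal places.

The wait to go from k to k+1 distinct cards is geometric with mean 34/(34-k).
Sum over k = 10,...,33: E = 34/24 + 34/23 + 34/22 + ... + 34/2 + 34/1 = 128.3826.

128.383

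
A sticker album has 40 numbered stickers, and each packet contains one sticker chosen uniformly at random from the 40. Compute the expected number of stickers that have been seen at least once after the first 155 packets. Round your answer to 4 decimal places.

39.2097

For each sticker, P(seen in 155 packets) = 1 - (39/40)^155 = 0.98024.
By linearity of expectation, E[distinct seen] = 40·(1 - (39/40)^155) = 39.20973.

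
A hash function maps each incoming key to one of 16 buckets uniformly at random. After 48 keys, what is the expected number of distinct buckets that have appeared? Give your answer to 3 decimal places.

For each bucket, P(seen in 48 keys) = 1 - (15/16)^48 = 0.9549.
By linearity of expectation, E[distinct seen] = 16·(1 - (15/16)^48) = 15.2777.

15.278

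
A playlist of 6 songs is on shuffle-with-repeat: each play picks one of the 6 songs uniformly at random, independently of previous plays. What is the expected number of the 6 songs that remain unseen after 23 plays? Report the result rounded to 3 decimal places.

For each song, P(unseen after 23) = (5/6)^23 = 0.0151.
By linearity of expectation, E[unseen] = 6·(5/6)^23 = 0.0906.

0.091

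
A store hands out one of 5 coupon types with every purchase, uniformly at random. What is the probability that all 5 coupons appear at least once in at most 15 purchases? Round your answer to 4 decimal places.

0.8288

Let A_i be the event that coupon i is missing after 15 purchases. By inclusion–exclusion on the A_i,
P(all seen) = Σ_{j=0}^{5} (-1)^j C(5,j)((5-j)/5)^15
= 1.00000 - 0.17592 + 0.00470 - 0.00001 + 0.00000 - 0.00000
= 0.82877.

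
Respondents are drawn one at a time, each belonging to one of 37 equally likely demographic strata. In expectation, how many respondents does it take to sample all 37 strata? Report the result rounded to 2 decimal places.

After k distinct strata have appeared, the next respondent gives a new one with probability (37-k)/37, so the expected wait for the (k+1)-th is 37/(37-k).
E[T] = 37/37 + 37/36 + 37/35 + ... + 37/2 + 37/1 = 37·H_{37}.
H_{37} = 4.202, so E[T] = 155.459.

155.46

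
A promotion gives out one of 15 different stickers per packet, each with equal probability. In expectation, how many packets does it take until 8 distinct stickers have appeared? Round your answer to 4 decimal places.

10.8806

With k distinct stickers already seen, the next new one arrives after an expected 15/(15-k) packets.
Sum over k = 0,...,7: E = 15/15 + 15/14 + 15/13 + ... + 15/9 + 15/8 = 10.88058.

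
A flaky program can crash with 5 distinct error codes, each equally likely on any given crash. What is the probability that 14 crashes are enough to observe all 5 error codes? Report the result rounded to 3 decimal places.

By inclusion–exclusion over which error codes are missing,
P(all seen) = Σ_{j=0}^{5} (-1)^j C(5,j)((5-j)/5)^14
= 1.0000 - 0.2199 + 0.0078 - 0.0000 + 0.0000 - 0.0000
= 0.7879.

0.788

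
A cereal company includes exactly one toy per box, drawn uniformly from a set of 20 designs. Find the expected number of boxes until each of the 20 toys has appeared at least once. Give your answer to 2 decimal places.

The wait to go from k to k+1 distinct toys is geometric with mean 20/(20-k).
E[T] = 20/20 + 20/19 + 20/18 + ... + 20/2 + 20/1 = 20·H_{20}.
H_{20} = 3.598, so E[T] = 71.955.

71.95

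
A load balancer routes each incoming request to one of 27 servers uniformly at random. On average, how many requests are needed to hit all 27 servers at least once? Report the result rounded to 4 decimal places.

105.0693

The wait to go from k to k+1 distinct servers is geometric with mean 27/(27-k).
E[T] = 27/27 + 27/26 + 27/25 + ... + 27/2 + 27/1 = 27·H_{27}.
H_{27} = 3.89146, so E[T] = 105.06933.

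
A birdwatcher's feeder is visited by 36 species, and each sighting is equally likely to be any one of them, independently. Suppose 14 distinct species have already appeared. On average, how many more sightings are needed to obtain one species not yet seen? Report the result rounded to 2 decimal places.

1.64

Each sighting yields a new species with probability (36-14)/36 = 22/36, so the wait is geometric with mean 36/22.
E = 36/22 = 1.636.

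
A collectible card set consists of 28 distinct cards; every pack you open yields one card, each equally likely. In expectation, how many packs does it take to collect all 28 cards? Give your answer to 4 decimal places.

Split into phases: going from k distinct to k+1 distinct takes on average 28/(28-k) packs.
E[T] = 28/28 + 28/27 + 28/26 + ... + 28/2 + 28/1 = 28·H_{28}.
H_{28} = 3.92717, so E[T] = 109.96079.

109.9608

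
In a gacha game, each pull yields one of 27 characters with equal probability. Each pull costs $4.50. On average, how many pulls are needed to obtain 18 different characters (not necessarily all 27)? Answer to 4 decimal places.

With k distinct characters already seen, the next new one arrives after an expected 27/(27-k) pulls.
Sum over k = 0,...,17: E = 27/27 + 27/26 + 27/25 + ... + 27/11 + 27/10 = 28.68719.

28.6872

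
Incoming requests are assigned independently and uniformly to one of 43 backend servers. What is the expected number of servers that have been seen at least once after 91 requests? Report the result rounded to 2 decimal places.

For each server, P(seen in 91 requests) = 1 - (42/43)^91 = 0.882.
By linearity of expectation, E[distinct seen] = 43·(1 - (42/43)^91) = 37.947.

37.95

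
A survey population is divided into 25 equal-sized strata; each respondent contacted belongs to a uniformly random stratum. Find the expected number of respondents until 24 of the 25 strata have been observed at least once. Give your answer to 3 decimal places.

Going from k to k+1 distinct takes a geometric number of respondents with mean 25/(25-k).
Sum over k = 0,...,23: E = 25/25 + 25/24 + 25/23 + ... + 25/3 + 25/2 = 70.3990.

70.399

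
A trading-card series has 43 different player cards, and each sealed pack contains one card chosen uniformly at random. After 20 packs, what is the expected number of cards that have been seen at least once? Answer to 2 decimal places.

For each card, P(seen in 20 packs) = 1 - (42/43)^20 = 0.375.
By linearity of expectation, E[distinct seen] = 43·(1 - (42/43)^20) = 16.141.

16.14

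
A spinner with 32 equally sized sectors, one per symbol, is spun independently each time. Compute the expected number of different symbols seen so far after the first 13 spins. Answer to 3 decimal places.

For each symbol, P(seen in 13 spins) = 1 - (31/32)^13 = 0.3382.
By linearity of expectation, E[distinct seen] = 32·(1 - (31/32)^13) = 10.8212.

10.821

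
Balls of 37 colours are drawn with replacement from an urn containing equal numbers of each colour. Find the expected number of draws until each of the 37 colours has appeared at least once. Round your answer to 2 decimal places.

155.46

Split into phases: going from k distinct to k+1 distinct takes on average 37/(37-k) draws.
E[T] = 37/37 + 37/36 + 37/35 + ... + 37/2 + 37/1 = 37·H_{37}.
H_{37} = 4.202, so E[T] = 155.459.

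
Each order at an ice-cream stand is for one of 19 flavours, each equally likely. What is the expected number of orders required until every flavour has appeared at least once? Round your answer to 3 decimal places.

Split into phases: going from k distinct to k+1 distinct takes on average 19/(19-k) orders.
E[T] = 19/19 + 19/18 + 19/17 + ... + 19/2 + 19/1 = 19·H_{19}.
H_{19} = 3.5477, so E[T] = 67.4071.

67.407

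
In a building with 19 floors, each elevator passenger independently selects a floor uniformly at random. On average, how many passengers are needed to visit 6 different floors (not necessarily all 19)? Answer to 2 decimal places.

6.98

Going from k to k+1 distinct takes a geometric number of passengers with mean 19/(19-k).
Sum over k = 0,...,5: E = 19/19 + 19/18 + 19/17 + 19/16 + 19/15 + 19/14 = 6.985.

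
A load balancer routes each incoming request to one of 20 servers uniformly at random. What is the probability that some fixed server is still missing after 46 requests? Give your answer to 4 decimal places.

0.0945

Each request misses the fixed server with probability (20-1)/20 = 19/20, independently.
P(still missing after 46) = (19/20)^46 = 0.09447.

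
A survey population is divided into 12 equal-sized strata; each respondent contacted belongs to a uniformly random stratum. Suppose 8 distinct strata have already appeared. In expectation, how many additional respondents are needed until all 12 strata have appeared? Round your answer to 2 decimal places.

25.00

With k distinct strata already seen, the next new one takes an expected 12/(12-k) respondents.
Sum over k = 8,...,11: E = 12/4 + 12/3 + 12/2 + 12/1 = 25.000.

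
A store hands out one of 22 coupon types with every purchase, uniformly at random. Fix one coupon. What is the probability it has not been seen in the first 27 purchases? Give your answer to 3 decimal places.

On each purchase the fixed coupon fails to appear with probability 21/22.
P(still missing after 27) = (21/22)^27 = 0.2848.

0.285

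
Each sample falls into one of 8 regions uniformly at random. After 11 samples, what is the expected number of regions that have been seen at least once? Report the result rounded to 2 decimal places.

For each region, P(seen in 11 samples) = 1 - (7/8)^11 = 0.770.
By linearity of expectation, E[distinct seen] = 8·(1 - (7/8)^11) = 6.158.

6.16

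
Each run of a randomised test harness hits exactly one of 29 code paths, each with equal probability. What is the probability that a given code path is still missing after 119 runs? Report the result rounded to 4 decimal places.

On each run the fixed code path fails to appear with probability 28/29.
P(still missing after 119) = (28/29)^119 = 0.01536.

0.0154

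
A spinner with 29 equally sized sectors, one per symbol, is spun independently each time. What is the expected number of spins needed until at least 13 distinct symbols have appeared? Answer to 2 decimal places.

16.85

Going from k to k+1 distinct takes a geometric number of spins with mean 29/(29-k).
Sum over k = 0,...,12: E = 29/29 + 29/28 + 29/27 + ... + 29/18 + 29/17 = 16.847.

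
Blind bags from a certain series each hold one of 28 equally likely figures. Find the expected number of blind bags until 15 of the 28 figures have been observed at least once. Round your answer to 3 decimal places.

20.917

With k distinct figures already seen, the next new one arrives after an expected 28/(28-k) blind bags.
Sum over k = 0,...,14: E = 28/28 + 28/27 + 28/26 + ... + 28/15 + 28/14 = 20.9170.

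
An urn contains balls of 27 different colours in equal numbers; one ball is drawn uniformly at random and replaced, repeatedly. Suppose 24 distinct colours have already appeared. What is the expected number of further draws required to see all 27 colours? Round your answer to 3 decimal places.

With k distinct colours already seen, the next new one takes an expected 27/(27-k) draws.
Sum over k = 24,...,26: E = 27/3 + 27/2 + 27/1 = 49.5000.

49.500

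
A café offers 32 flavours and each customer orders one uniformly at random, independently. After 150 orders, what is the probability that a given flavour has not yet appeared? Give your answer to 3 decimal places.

0.009

Each order misses the fixed flavour with probability (32-1)/32 = 31/32, independently.
P(still missing after 150) = (31/32)^150 = 0.0085.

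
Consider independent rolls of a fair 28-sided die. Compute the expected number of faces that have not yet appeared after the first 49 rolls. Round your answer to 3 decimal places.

4.712

For each face, P(unseen after 49) = (27/28)^49 = 0.1683.
By linearity of expectation, E[unseen] = 28·(27/28)^49 = 4.7124.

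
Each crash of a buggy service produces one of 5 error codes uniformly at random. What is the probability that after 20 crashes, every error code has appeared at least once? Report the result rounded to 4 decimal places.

0.9427

Let A_i be the event that error code i is missing after 20 crashes. By inclusion–exclusion on the A_i,
P(all seen) = Σ_{j=0}^{5} (-1)^j C(5,j)((5-j)/5)^20
= 1.00000 - 0.05765 + 0.00037 - 0.00000 + 0.00000 - 0.00000
= 0.94272.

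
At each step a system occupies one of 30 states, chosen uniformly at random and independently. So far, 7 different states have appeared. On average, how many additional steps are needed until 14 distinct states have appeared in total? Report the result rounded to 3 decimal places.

10.607

The wait to go from k to k+1 distinct states is geometric with mean 30/(30-k).
Sum over k = 7,...,13: E = 30/23 + 30/22 + 30/21 + ... + 30/18 + 30/17 = 10.6069.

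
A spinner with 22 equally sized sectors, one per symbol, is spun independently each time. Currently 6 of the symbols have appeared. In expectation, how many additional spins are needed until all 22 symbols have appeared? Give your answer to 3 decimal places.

The wait to go from k to k+1 distinct symbols is geometric with mean 22/(22-k).
Sum over k = 6,...,21: E = 22/16 + 22/15 + 22/14 + ... + 22/2 + 22/1 = 74.3760.

74.376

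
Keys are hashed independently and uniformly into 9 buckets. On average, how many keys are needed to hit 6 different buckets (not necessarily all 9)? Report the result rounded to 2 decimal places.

Going from k to k+1 distinct takes a geometric number of keys with mean 9/(9-k).
Sum over k = 0,...,5: E = 9/9 + 9/8 + 9/7 + 9/6 + 9/5 + 9/4 = 8.961.

8.96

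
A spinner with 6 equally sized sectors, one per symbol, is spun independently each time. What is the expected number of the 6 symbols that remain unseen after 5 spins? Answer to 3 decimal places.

2.411

For each symbol, P(unseen after 5) = (5/6)^5 = 0.4019.
By linearity of expectation, E[unseen] = 6·(5/6)^5 = 2.4113.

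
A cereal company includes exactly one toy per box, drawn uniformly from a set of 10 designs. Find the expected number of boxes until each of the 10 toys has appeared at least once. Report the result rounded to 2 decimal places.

29.29

After k distinct toys have appeared, the next box gives a new one with probability (10-k)/10, so the expected wait for the (k+1)-th is 10/(10-k).
E[T] = 10/10 + 10/9 + 10/8 + ... + 10/2 + 10/1 = 10·H_{10}.
H_{10} = 2.929, so E[T] = 29.290.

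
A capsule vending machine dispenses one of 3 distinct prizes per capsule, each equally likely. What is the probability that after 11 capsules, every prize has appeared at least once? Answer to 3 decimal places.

By inclusion–exclusion over which prizes are missing,
P(all seen) = Σ_{j=0}^{3} (-1)^j C(3,j)((3-j)/3)^11
= 1.0000 - 0.0347 + 0.0000 - 0.0000
= 0.9653.

0.965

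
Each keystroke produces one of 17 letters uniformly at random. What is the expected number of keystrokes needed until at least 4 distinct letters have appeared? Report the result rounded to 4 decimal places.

Going from k to k+1 distinct takes a geometric number of keystrokes with mean 17/(17-k).
Sum over k = 0,...,3: E = 17/17 + 17/16 + 17/15 + 17/14 = 4.41012.

4.4101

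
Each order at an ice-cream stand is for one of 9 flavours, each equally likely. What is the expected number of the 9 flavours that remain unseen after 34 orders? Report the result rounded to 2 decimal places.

For each flavour, P(unseen after 34) = (8/9)^34 = 0.018.
By linearity of expectation, E[unseen] = 9·(8/9)^34 = 0.164.

0.16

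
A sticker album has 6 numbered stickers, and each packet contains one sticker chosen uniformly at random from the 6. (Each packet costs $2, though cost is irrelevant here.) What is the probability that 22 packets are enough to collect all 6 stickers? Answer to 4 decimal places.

0.8933

By inclusion–exclusion over which stickers are missing,
P(all seen) = Σ_{j=0}^{6} (-1)^j C(6,j)((6-j)/6)^22
= 1.00000 - 0.10868 + 0.00200 - 0.00000 + 0.00000 - 0.00000 + 0.00000
= 0.89332.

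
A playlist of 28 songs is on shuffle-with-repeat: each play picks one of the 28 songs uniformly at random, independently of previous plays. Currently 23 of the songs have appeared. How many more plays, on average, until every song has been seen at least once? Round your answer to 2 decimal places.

63.93

The wait to go from k to k+1 distinct songs is geometric with mean 28/(28-k).
Sum over k = 23,...,27: E = 28/5 + 28/4 + 28/3 + 28/2 + 28/1 = 63.933.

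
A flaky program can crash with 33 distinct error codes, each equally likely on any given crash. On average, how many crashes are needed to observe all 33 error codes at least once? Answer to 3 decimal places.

134.930

The wait to go from k to k+1 distinct error codes is geometric with mean 33/(33-k).
E[T] = 33/33 + 33/32 + 33/31 + ... + 33/2 + 33/1 = 33·H_{33}.
H_{33} = 4.0888, so E[T] = 134.9303.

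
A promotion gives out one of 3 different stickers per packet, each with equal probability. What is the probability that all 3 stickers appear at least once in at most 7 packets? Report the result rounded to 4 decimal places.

0.8258

Let A_i be the event that sticker i is missing after 7 packets. By inclusion–exclusion on the A_i,
P(all seen) = Σ_{j=0}^{3} (-1)^j C(3,j)((3-j)/3)^7
= 1.00000 - 0.17558 + 0.00137 - 0.00000
= 0.82579.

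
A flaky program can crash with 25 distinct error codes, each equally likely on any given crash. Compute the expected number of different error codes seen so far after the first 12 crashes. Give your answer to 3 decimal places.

For each error code, P(seen in 12 crashes) = 1 - (24/25)^12 = 0.3873.
By linearity of expectation, E[distinct seen] = 25·(1 - (24/25)^12) = 9.6823.

9.682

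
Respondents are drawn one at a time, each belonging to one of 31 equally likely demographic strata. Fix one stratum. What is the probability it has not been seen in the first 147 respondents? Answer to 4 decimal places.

On each respondent the fixed stratum fails to appear with probability 30/31.
P(still missing after 147) = (30/31)^147 = 0.00807.

0.0081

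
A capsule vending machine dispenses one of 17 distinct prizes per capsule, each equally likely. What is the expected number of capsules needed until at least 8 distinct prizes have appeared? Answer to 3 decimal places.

10.380

With k distinct prizes already seen, the next new one arrives after an expected 17/(17-k) capsules.
Sum over k = 0,...,7: E = 17/17 + 17/16 + 17/15 + ... + 17/11 + 17/10 = 10.3799.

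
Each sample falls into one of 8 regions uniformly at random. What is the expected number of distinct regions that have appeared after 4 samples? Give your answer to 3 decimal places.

For each region, P(seen in 4 samples) = 1 - (7/8)^4 = 0.4138.
By linearity of expectation, E[distinct seen] = 8·(1 - (7/8)^4) = 3.3105.

3.311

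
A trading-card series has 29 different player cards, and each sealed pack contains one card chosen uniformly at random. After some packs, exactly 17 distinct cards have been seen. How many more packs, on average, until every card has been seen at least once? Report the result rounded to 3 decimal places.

89.993

The wait to go from k to k+1 distinct cards is geometric with mean 29/(29-k).
Sum over k = 17,...,28: E = 29/12 + 29/11 + 29/10 + ... + 29/2 + 29/1 = 89.9931.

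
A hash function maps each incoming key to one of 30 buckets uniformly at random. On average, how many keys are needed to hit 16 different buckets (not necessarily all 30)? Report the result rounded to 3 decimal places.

With k distinct buckets already seen, the next new one arrives after an expected 30/(30-k) keys.
Sum over k = 0,...,15: E = 30/30 + 30/29 + 30/28 + ... + 30/16 + 30/15 = 22.3027.

22.303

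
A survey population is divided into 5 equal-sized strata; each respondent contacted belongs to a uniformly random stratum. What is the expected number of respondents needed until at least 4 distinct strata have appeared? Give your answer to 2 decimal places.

Going from k to k+1 distinct takes a geometric number of respondents with mean 5/(5-k).
Sum over k = 0,...,3: E = 5/5 + 5/4 + 5/3 + 5/2 = 6.417.

6.42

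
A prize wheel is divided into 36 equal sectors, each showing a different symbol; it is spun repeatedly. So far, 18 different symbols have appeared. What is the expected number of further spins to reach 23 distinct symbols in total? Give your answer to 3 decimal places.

11.339

The wait to go from k to k+1 distinct symbols is geometric with mean 36/(36-k).
Sum over k = 18,...,22: E = 36/18 + 36/17 + 36/16 + 36/15 + 36/14 = 11.3391.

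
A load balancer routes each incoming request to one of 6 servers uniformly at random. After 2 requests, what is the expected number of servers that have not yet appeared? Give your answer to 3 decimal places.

For each server, P(unseen after 2) = (5/6)^2 = 0.6944.
By linearity of expectation, E[unseen] = 6·(5/6)^2 = 4.1667.

4.167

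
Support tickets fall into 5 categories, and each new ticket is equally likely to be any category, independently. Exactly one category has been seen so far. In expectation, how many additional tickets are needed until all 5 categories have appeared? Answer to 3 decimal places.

10.417

With k distinct categories already seen, the next new one takes an expected 5/(5-k) tickets.
Sum over k = 1,...,4: E = 5/4 + 5/3 + 5/2 + 5/1 = 10.4167.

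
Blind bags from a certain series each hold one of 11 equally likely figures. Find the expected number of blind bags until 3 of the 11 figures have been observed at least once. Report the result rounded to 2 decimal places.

3.32

Going from k to k+1 distinct takes a geometric number of blind bags with mean 11/(11-k).
Sum over k = 0,...,2: E = 11/11 + 11/10 + 11/9 = 3.322.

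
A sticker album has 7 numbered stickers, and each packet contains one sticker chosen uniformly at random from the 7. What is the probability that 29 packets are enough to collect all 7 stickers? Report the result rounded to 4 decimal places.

0.9211

By inclusion–exclusion over which stickers are missing,
P(all seen) = Σ_{j=0}^{7} (-1)^j C(7,j)((7-j)/7)^29
= 1.00000 - 0.08010 + 0.00121 - 0.00000 + 0.00000 - 0.00000 + 0.00000 - 0.00000
= 0.92111.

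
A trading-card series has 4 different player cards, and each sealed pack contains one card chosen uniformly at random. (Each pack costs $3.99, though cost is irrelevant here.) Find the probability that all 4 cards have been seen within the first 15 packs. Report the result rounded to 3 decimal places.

0.947

Let A_i be the event that card i is missing after 15 packs. By inclusion–exclusion on the A_i,
P(all seen) = Σ_{j=0}^{4} (-1)^j C(4,j)((4-j)/4)^15
= 1.0000 - 0.0535 + 0.0002 - 0.0000 + 0.0000
= 0.9467.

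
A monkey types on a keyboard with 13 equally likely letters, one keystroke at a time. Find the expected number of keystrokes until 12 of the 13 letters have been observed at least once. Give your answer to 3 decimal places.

With k distinct letters already seen, the next new one arrives after an expected 13/(13-k) keystrokes.
Sum over k = 0,...,11: E = 13/13 + 13/12 + 13/11 + ... + 13/3 + 13/2 = 28.3417.

28.342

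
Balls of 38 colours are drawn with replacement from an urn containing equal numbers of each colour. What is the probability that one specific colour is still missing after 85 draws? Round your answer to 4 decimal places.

On each draw the fixed colour fails to appear with probability 37/38.
P(still missing after 85) = (37/38)^85 = 0.10364.

0.1036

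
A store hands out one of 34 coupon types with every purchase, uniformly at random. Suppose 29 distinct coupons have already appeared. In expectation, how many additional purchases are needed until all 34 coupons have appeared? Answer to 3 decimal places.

77.633

With k distinct coupons already seen, the next new one takes an expected 34/(34-k) purchases.
Sum over k = 29,...,33: E = 34/5 + 34/4 + 34/3 + 34/2 + 34/1 = 77.6333.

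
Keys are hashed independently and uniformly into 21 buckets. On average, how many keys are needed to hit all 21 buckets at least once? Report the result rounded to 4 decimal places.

76.5525

The wait to go from k to k+1 distinct buckets is geometric with mean 21/(21-k).
E[T] = 21/21 + 21/20 + 21/19 + ... + 21/2 + 21/1 = 21·H_{21}.
H_{21} = 3.64536, so E[T] = 76.55253.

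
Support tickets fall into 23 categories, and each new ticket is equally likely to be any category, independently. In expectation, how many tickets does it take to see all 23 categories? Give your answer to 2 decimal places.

85.89

Split into phases: going from k distinct to k+1 distinct takes on average 23/(23-k) tickets.
E[T] = 23/23 + 23/22 + 23/21 + ... + 23/2 + 23/1 = 23·H_{23}.
H_{23} = 3.734, so E[T] = 85.889.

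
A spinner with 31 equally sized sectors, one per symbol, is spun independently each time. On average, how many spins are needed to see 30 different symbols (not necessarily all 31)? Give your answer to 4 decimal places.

With k distinct symbols already seen, the next new one arrives after an expected 31/(31-k) spins.
Sum over k = 0,...,29: E = 31/31 + 31/30 + 31/29 + ... + 31/3 + 31/2 = 93.84460.

93.8446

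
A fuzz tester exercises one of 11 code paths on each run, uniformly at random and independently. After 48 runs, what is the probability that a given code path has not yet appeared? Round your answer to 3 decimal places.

Each run misses the fixed code path with probability (11-1)/11 = 10/11, independently.
P(still missing after 48) = (10/11)^48 = 0.0103.

0.010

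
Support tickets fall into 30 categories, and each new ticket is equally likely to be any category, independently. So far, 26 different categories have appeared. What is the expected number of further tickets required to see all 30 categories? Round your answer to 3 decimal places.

With k distinct categories already seen, the next new one takes an expected 30/(30-k) tickets.
Sum over k = 26,...,29: E = 30/4 + 30/3 + 30/2 + 30/1 = 62.5000.

62.500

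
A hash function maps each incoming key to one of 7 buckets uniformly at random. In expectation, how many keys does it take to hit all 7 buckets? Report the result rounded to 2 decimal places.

18.15

The wait to go from k to k+1 distinct buckets is geometric with mean 7/(7-k).
E[T] = 7/7 + 7/6 + 7/5 + ... + 7/2 + 7/1 = 7·H_{7}.
H_{7} = 2.593, so E[T] = 18.150.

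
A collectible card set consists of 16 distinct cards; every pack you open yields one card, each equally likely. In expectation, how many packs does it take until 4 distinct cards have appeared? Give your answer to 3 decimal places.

With k distinct cards already seen, the next new one arrives after an expected 16/(16-k) packs.
Sum over k = 0,...,3: E = 16/16 + 16/15 + 16/14 + 16/13 = 4.4403.

4.440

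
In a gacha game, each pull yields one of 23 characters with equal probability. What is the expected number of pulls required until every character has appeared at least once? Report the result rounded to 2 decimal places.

85.89

After k distinct characters have appeared, the next pull gives a new one with probability (23-k)/23, so the expected wait for the (k+1)-th is 23/(23-k).
E[T] = 23/23 + 23/22 + 23/21 + ... + 23/2 + 23/1 = 23·H_{23}.
H_{23} = 3.734, so E[T] = 85.889.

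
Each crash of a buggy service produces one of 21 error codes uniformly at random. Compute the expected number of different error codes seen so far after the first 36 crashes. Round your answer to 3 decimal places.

17.374

For each error code, P(seen in 36 crashes) = 1 - (20/21)^36 = 0.8273.
By linearity of expectation, E[distinct seen] = 21·(1 - (20/21)^36) = 17.3742.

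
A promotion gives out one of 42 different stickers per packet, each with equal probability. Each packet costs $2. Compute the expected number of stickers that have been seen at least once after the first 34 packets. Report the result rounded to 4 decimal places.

For each sticker, P(seen in 34 packets) = 1 - (41/42)^34 = 0.55927.
By linearity of expectation, E[distinct seen] = 42·(1 - (41/42)^34) = 23.48923.

23.4892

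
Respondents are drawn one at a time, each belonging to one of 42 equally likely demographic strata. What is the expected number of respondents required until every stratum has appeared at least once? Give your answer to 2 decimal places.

181.72

After k distinct strata have appeared, the next respondent gives a new one with probability (42-k)/42, so the expected wait for the (k+1)-th is 42/(42-k).
E[T] = 42/42 + 42/41 + 42/40 + ... + 42/2 + 42/1 = 42·H_{42}.
H_{42} = 4.327, so E[T] = 181.723.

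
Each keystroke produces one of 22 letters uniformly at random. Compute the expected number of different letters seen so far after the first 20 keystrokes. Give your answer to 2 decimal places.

13.32

For each letter, P(seen in 20 keystrokes) = 1 - (21/22)^20 = 0.606.
By linearity of expectation, E[distinct seen] = 22·(1 - (21/22)^20) = 13.323.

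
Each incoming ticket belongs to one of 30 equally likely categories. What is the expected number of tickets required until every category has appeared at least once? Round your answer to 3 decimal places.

119.850

After k distinct categories have appeared, the next ticket gives a new one with probability (30-k)/30, so the expected wait for the (k+1)-th is 30/(30-k).
E[T] = 30/30 + 30/29 + 30/28 + ... + 30/2 + 30/1 = 30·H_{30}.
H_{30} = 3.9950, so E[T] = 119.8496.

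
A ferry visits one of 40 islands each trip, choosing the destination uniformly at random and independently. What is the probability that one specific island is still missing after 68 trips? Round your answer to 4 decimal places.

0.1788

Each trip misses the fixed island with probability (40-1)/40 = 39/40, independently.
P(still missing after 68) = (39/40)^68 = 0.17878.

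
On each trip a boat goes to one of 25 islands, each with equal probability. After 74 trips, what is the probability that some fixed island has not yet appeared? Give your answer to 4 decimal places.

0.0488

On each trip the fixed island fails to appear with probability 24/25.
P(still missing after 74) = (24/25)^74 = 0.04876.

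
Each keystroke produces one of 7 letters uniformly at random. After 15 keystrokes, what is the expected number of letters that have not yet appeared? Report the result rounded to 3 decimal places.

For each letter, P(unseen after 15) = (6/7)^15 = 0.0990.
By linearity of expectation, E[unseen] = 7·(6/7)^15 = 0.6933.

0.693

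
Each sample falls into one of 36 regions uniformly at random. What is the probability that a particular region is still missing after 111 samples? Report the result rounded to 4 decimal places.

Each sample misses the fixed region with probability (36-1)/36 = 35/36, independently.
P(still missing after 111) = (35/36)^111 = 0.04385.

0.0439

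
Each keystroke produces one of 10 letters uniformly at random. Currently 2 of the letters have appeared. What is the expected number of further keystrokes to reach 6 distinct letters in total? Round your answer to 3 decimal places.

From k distinct to k+1 distinct takes on average 10/(10-k) keystrokes.
Sum over k = 2,...,5: E = 10/8 + 10/7 + 10/6 + 10/5 = 6.3452.

6.345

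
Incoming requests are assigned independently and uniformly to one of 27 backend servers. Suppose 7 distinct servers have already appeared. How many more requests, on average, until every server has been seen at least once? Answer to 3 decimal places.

The wait to go from k to k+1 distinct servers is geometric with mean 27/(27-k).
Sum over k = 7,...,26: E = 27/20 + 27/19 + 27/18 + ... + 27/2 + 27/1 = 97.1390.

97.139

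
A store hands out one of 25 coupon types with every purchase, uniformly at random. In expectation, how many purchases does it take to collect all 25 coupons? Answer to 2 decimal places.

The wait to go from k to k+1 distinct coupons is geometric with mean 25/(25-k).
E[T] = 25/25 + 25/24 + 25/23 + ... + 25/2 + 25/1 = 25·H_{25}.
H_{25} = 3.816, so E[T] = 95.399.

95.40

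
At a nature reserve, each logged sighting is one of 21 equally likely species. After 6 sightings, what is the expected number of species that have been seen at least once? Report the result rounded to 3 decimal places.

For each species, P(seen in 6 sightings) = 1 - (20/21)^6 = 0.2538.
By linearity of expectation, E[distinct seen] = 21·(1 - (20/21)^6) = 5.3295.

5.329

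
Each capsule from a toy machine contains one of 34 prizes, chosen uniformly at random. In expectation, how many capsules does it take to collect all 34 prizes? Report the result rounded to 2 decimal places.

The wait to go from k to k+1 distinct prizes is geometric with mean 34/(34-k).
E[T] = 34/34 + 34/33 + 34/32 + ... + 34/2 + 34/1 = 34·H_{34}.
H_{34} = 4.118, so E[T] = 140.019.

140.02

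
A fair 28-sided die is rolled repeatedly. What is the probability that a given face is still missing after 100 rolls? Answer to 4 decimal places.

On each roll the fixed face fails to appear with probability 27/28.
P(still missing after 100) = (27/28)^100 = 0.02634.

0.0263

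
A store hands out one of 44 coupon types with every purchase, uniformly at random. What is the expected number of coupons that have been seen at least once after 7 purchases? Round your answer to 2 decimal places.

For each coupon, P(seen in 7 purchases) = 1 - (43/44)^7 = 0.149.
By linearity of expectation, E[distinct seen] = 44·(1 - (43/44)^7) = 6.540.

6.54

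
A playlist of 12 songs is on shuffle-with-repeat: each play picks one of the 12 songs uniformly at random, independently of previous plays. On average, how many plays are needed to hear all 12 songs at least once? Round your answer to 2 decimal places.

After k distinct songs have appeared, the next play gives a new one with probability (12-k)/12, so the expected wait for the (k+1)-th is 12/(12-k).
E[T] = 12/12 + 12/11 + 12/10 + ... + 12/2 + 12/1 = 12·H_{12}.
H_{12} = 3.103, so E[T] = 37.239.

37.24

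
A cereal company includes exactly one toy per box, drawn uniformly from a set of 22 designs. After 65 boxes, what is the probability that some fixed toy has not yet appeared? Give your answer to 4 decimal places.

0.0486

Each box misses the fixed toy with probability (22-1)/22 = 21/22, independently.
P(still missing after 65) = (21/22)^65 = 0.04862.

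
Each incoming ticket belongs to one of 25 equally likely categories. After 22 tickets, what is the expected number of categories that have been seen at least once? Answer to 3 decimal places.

14.816

For each category, P(seen in 22 tickets) = 1 - (24/25)^22 = 0.5927.
By linearity of expectation, E[distinct seen] = 25·(1 - (24/25)^22) = 14.8163.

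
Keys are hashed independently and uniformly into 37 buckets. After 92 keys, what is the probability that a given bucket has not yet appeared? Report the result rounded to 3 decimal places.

On each key the fixed bucket fails to appear with probability 36/37.
P(still missing after 92) = (36/37)^92 = 0.0804.

0.080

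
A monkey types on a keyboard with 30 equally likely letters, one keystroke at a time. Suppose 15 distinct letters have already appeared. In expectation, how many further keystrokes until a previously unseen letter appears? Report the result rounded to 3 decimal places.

The number of keystrokes until the next new letter is geometric with success probability 15/30, so its mean is 30/15.
E = 30/15 = 2.0000.

2.000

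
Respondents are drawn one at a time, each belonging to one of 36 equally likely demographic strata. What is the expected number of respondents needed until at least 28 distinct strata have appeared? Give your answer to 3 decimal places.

52.441

With k distinct strata already seen, the next new one arrives after an expected 36/(36-k) respondents.
Sum over k = 0,...,27: E = 36/36 + 36/35 + 36/34 + ... + 36/10 + 36/9 = 52.4413.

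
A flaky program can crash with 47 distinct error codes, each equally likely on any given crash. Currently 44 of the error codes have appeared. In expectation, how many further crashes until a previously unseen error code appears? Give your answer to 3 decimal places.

Each crash yields a new error code with probability (47-44)/47 = 3/47, so the wait is geometric with mean 47/3.
E = 47/3 = 15.6667.

15.667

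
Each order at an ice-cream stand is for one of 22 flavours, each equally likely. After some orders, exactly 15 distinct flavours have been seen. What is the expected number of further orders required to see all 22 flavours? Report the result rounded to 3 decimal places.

From k distinct to k+1 distinct takes on average 22/(22-k) orders.
Sum over k = 15,...,21: E = 22/7 + 22/6 + 22/5 + ... + 22/2 + 22/1 = 57.0429.

57.043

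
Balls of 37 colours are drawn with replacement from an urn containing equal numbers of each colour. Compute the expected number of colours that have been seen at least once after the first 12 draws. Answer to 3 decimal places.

10.368

For each colour, P(seen in 12 draws) = 1 - (36/37)^12 = 0.2802.
By linearity of expectation, E[distinct seen] = 37·(1 - (36/37)^12) = 10.3676.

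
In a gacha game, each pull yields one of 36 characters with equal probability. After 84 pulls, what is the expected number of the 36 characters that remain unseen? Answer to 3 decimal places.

For each character, P(unseen after 84) = (35/36)^84 = 0.0938.
By linearity of expectation, E[unseen] = 36·(35/36)^84 = 3.3776.

3.378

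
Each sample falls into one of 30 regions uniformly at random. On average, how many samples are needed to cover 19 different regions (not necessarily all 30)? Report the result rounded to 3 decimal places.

29.253

With k distinct regions already seen, the next new one arrives after an expected 30/(30-k) samples.
Sum over k = 0,...,18: E = 30/30 + 30/29 + 30/28 + ... + 30/13 + 30/12 = 29.2533.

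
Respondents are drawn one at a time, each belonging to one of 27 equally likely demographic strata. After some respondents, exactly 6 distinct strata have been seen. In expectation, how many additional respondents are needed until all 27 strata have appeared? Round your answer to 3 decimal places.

98.425

The wait to go from k to k+1 distinct strata is geometric with mean 27/(27-k).
Sum over k = 6,...,26: E = 27/21 + 27/20 + 27/19 + ... + 27/2 + 27/1 = 98.4247.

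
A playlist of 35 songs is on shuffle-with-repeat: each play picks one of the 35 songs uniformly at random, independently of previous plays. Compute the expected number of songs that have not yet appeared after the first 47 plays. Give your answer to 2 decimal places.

8.96

For each song, P(unseen after 47) = (34/35)^47 = 0.256.
By linearity of expectation, E[unseen] = 35·(34/35)^47 = 8.961.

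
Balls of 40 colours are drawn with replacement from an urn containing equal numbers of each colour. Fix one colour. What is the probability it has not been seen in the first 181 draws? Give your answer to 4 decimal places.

On each draw the fixed colour fails to appear with probability 39/40.
P(still missing after 181) = (39/40)^181 = 0.01023.

0.0102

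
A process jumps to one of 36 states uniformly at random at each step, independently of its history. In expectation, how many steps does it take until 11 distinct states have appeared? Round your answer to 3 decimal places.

With k distinct states already seen, the next new one arrives after an expected 36/(36-k) steps.
Sum over k = 0,...,10: E = 36/36 + 36/35 + 36/34 + ... + 36/27 + 36/26 = 12.9096.

12.910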